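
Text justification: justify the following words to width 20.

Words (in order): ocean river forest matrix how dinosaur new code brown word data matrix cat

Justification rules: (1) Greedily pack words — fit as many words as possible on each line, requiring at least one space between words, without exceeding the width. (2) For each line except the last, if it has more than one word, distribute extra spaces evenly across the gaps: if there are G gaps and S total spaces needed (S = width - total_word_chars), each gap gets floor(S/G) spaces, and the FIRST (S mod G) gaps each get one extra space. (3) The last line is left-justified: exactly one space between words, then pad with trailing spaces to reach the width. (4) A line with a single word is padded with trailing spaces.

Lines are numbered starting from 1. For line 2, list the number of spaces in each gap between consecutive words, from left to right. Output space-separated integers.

Answer: 2 1

Derivation:
Line 1: ['ocean', 'river', 'forest'] (min_width=18, slack=2)
Line 2: ['matrix', 'how', 'dinosaur'] (min_width=19, slack=1)
Line 3: ['new', 'code', 'brown', 'word'] (min_width=19, slack=1)
Line 4: ['data', 'matrix', 'cat'] (min_width=15, slack=5)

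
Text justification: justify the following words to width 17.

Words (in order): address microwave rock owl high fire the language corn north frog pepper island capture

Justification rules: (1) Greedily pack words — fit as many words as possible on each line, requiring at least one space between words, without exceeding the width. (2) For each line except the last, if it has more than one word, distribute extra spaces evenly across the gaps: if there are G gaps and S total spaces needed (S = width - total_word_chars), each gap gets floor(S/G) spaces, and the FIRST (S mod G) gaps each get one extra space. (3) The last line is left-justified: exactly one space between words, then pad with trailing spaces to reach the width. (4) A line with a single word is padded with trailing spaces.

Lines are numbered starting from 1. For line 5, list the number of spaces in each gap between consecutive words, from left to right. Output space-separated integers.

Answer: 5

Derivation:
Line 1: ['address', 'microwave'] (min_width=17, slack=0)
Line 2: ['rock', 'owl', 'high'] (min_width=13, slack=4)
Line 3: ['fire', 'the', 'language'] (min_width=17, slack=0)
Line 4: ['corn', 'north', 'frog'] (min_width=15, slack=2)
Line 5: ['pepper', 'island'] (min_width=13, slack=4)
Line 6: ['capture'] (min_width=7, slack=10)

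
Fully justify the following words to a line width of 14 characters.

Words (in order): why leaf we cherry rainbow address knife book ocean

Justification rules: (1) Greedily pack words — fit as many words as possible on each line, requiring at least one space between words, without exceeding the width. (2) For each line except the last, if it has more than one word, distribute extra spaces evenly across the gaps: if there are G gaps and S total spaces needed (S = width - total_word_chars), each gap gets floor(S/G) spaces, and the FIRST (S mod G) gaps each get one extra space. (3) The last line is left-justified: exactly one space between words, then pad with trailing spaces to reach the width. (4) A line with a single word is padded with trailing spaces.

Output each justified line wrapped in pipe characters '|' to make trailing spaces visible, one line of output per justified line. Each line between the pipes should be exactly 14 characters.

Answer: |why   leaf  we|
|cherry rainbow|
|address  knife|
|book ocean    |

Derivation:
Line 1: ['why', 'leaf', 'we'] (min_width=11, slack=3)
Line 2: ['cherry', 'rainbow'] (min_width=14, slack=0)
Line 3: ['address', 'knife'] (min_width=13, slack=1)
Line 4: ['book', 'ocean'] (min_width=10, slack=4)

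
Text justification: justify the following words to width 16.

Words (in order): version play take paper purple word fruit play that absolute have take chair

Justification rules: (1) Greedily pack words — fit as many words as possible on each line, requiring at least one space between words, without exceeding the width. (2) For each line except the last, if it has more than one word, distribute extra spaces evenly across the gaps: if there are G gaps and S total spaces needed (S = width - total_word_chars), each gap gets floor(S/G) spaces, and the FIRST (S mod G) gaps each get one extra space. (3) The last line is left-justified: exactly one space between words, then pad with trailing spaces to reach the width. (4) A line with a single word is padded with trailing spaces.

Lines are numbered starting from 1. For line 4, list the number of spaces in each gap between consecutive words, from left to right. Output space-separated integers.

Line 1: ['version', 'play'] (min_width=12, slack=4)
Line 2: ['take', 'paper'] (min_width=10, slack=6)
Line 3: ['purple', 'word'] (min_width=11, slack=5)
Line 4: ['fruit', 'play', 'that'] (min_width=15, slack=1)
Line 5: ['absolute', 'have'] (min_width=13, slack=3)
Line 6: ['take', 'chair'] (min_width=10, slack=6)

Answer: 2 1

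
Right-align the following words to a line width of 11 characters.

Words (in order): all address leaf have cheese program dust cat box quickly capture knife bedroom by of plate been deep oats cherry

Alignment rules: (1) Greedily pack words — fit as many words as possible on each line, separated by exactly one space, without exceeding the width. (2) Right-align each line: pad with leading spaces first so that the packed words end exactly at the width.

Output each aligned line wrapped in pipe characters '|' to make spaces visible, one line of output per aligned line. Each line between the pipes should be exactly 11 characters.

Answer: |all address|
|  leaf have|
|     cheese|
|    program|
|   dust cat|
|box quickly|
|    capture|
|      knife|
| bedroom by|
|   of plate|
|  been deep|
|oats cherry|

Derivation:
Line 1: ['all', 'address'] (min_width=11, slack=0)
Line 2: ['leaf', 'have'] (min_width=9, slack=2)
Line 3: ['cheese'] (min_width=6, slack=5)
Line 4: ['program'] (min_width=7, slack=4)
Line 5: ['dust', 'cat'] (min_width=8, slack=3)
Line 6: ['box', 'quickly'] (min_width=11, slack=0)
Line 7: ['capture'] (min_width=7, slack=4)
Line 8: ['knife'] (min_width=5, slack=6)
Line 9: ['bedroom', 'by'] (min_width=10, slack=1)
Line 10: ['of', 'plate'] (min_width=8, slack=3)
Line 11: ['been', 'deep'] (min_width=9, slack=2)
Line 12: ['oats', 'cherry'] (min_width=11, slack=0)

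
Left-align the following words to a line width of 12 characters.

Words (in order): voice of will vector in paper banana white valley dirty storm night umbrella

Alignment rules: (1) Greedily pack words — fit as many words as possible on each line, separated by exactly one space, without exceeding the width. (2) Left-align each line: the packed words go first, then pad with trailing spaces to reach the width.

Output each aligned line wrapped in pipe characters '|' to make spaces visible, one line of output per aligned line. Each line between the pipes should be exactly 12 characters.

Answer: |voice of    |
|will vector |
|in paper    |
|banana white|
|valley dirty|
|storm night |
|umbrella    |

Derivation:
Line 1: ['voice', 'of'] (min_width=8, slack=4)
Line 2: ['will', 'vector'] (min_width=11, slack=1)
Line 3: ['in', 'paper'] (min_width=8, slack=4)
Line 4: ['banana', 'white'] (min_width=12, slack=0)
Line 5: ['valley', 'dirty'] (min_width=12, slack=0)
Line 6: ['storm', 'night'] (min_width=11, slack=1)
Line 7: ['umbrella'] (min_width=8, slack=4)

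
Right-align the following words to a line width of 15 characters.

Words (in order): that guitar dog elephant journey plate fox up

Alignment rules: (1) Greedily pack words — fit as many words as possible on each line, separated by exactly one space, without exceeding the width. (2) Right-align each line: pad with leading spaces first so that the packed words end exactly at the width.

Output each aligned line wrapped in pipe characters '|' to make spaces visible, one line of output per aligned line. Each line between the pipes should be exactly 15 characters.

Line 1: ['that', 'guitar', 'dog'] (min_width=15, slack=0)
Line 2: ['elephant'] (min_width=8, slack=7)
Line 3: ['journey', 'plate'] (min_width=13, slack=2)
Line 4: ['fox', 'up'] (min_width=6, slack=9)

Answer: |that guitar dog|
|       elephant|
|  journey plate|
|         fox up|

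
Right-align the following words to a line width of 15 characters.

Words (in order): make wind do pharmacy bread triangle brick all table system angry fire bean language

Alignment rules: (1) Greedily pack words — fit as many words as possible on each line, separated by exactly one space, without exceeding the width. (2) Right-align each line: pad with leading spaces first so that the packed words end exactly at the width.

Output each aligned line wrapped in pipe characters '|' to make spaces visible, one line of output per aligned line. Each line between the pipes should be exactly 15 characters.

Answer: |   make wind do|
| pharmacy bread|
| triangle brick|
|      all table|
|   system angry|
|      fire bean|
|       language|

Derivation:
Line 1: ['make', 'wind', 'do'] (min_width=12, slack=3)
Line 2: ['pharmacy', 'bread'] (min_width=14, slack=1)
Line 3: ['triangle', 'brick'] (min_width=14, slack=1)
Line 4: ['all', 'table'] (min_width=9, slack=6)
Line 5: ['system', 'angry'] (min_width=12, slack=3)
Line 6: ['fire', 'bean'] (min_width=9, slack=6)
Line 7: ['language'] (min_width=8, slack=7)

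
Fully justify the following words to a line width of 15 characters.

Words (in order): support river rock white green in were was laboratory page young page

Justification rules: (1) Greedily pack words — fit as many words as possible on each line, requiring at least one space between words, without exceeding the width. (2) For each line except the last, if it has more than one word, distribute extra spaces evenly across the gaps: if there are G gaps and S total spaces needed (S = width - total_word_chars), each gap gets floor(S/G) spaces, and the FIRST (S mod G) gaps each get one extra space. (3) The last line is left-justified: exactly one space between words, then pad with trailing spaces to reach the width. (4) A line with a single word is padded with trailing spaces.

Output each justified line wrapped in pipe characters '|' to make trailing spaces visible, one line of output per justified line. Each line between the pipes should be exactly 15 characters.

Answer: |support   river|
|rock      white|
|green  in  were|
|was  laboratory|
|page young page|

Derivation:
Line 1: ['support', 'river'] (min_width=13, slack=2)
Line 2: ['rock', 'white'] (min_width=10, slack=5)
Line 3: ['green', 'in', 'were'] (min_width=13, slack=2)
Line 4: ['was', 'laboratory'] (min_width=14, slack=1)
Line 5: ['page', 'young', 'page'] (min_width=15, slack=0)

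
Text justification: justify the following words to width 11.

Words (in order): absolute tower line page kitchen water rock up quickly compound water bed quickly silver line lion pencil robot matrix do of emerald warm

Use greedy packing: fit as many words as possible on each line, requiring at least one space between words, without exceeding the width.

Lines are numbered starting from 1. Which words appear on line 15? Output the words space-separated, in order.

Line 1: ['absolute'] (min_width=8, slack=3)
Line 2: ['tower', 'line'] (min_width=10, slack=1)
Line 3: ['page'] (min_width=4, slack=7)
Line 4: ['kitchen'] (min_width=7, slack=4)
Line 5: ['water', 'rock'] (min_width=10, slack=1)
Line 6: ['up', 'quickly'] (min_width=10, slack=1)
Line 7: ['compound'] (min_width=8, slack=3)
Line 8: ['water', 'bed'] (min_width=9, slack=2)
Line 9: ['quickly'] (min_width=7, slack=4)
Line 10: ['silver', 'line'] (min_width=11, slack=0)
Line 11: ['lion', 'pencil'] (min_width=11, slack=0)
Line 12: ['robot'] (min_width=5, slack=6)
Line 13: ['matrix', 'do'] (min_width=9, slack=2)
Line 14: ['of', 'emerald'] (min_width=10, slack=1)
Line 15: ['warm'] (min_width=4, slack=7)

Answer: warm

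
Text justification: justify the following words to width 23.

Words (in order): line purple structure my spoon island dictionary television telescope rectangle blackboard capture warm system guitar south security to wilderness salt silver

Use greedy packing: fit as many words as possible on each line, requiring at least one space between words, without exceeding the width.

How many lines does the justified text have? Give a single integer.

Line 1: ['line', 'purple', 'structure'] (min_width=21, slack=2)
Line 2: ['my', 'spoon', 'island'] (min_width=15, slack=8)
Line 3: ['dictionary', 'television'] (min_width=21, slack=2)
Line 4: ['telescope', 'rectangle'] (min_width=19, slack=4)
Line 5: ['blackboard', 'capture', 'warm'] (min_width=23, slack=0)
Line 6: ['system', 'guitar', 'south'] (min_width=19, slack=4)
Line 7: ['security', 'to', 'wilderness'] (min_width=22, slack=1)
Line 8: ['salt', 'silver'] (min_width=11, slack=12)
Total lines: 8

Answer: 8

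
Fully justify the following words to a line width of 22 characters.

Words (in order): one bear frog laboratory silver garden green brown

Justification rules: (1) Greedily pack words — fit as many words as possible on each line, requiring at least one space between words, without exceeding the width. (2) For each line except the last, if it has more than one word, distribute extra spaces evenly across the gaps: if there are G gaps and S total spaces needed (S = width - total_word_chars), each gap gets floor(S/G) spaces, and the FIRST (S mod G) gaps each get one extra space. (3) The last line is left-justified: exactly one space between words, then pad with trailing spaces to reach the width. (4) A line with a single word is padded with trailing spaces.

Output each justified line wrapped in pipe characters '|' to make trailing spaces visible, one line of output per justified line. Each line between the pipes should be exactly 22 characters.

Line 1: ['one', 'bear', 'frog'] (min_width=13, slack=9)
Line 2: ['laboratory', 'silver'] (min_width=17, slack=5)
Line 3: ['garden', 'green', 'brown'] (min_width=18, slack=4)

Answer: |one      bear     frog|
|laboratory      silver|
|garden green brown    |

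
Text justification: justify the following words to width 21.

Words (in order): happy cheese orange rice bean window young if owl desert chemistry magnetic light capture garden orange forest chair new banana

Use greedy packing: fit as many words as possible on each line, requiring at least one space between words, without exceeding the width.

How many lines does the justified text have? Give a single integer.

Answer: 7

Derivation:
Line 1: ['happy', 'cheese', 'orange'] (min_width=19, slack=2)
Line 2: ['rice', 'bean', 'window'] (min_width=16, slack=5)
Line 3: ['young', 'if', 'owl', 'desert'] (min_width=19, slack=2)
Line 4: ['chemistry', 'magnetic'] (min_width=18, slack=3)
Line 5: ['light', 'capture', 'garden'] (min_width=20, slack=1)
Line 6: ['orange', 'forest', 'chair'] (min_width=19, slack=2)
Line 7: ['new', 'banana'] (min_width=10, slack=11)
Total lines: 7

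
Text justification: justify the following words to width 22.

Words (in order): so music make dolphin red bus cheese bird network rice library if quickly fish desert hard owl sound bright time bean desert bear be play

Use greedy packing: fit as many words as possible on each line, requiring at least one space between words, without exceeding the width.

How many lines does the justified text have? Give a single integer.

Line 1: ['so', 'music', 'make', 'dolphin'] (min_width=21, slack=1)
Line 2: ['red', 'bus', 'cheese', 'bird'] (min_width=19, slack=3)
Line 3: ['network', 'rice', 'library'] (min_width=20, slack=2)
Line 4: ['if', 'quickly', 'fish', 'desert'] (min_width=22, slack=0)
Line 5: ['hard', 'owl', 'sound', 'bright'] (min_width=21, slack=1)
Line 6: ['time', 'bean', 'desert', 'bear'] (min_width=21, slack=1)
Line 7: ['be', 'play'] (min_width=7, slack=15)
Total lines: 7

Answer: 7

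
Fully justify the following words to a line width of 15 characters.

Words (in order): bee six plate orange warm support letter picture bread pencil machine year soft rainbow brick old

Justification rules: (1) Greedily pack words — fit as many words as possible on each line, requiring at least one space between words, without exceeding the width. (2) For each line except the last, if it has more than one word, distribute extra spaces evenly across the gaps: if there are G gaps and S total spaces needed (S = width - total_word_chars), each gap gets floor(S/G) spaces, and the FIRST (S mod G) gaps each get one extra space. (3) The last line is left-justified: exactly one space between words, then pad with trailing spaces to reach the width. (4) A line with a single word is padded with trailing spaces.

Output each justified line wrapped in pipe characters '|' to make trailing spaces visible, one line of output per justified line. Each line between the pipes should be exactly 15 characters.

Line 1: ['bee', 'six', 'plate'] (min_width=13, slack=2)
Line 2: ['orange', 'warm'] (min_width=11, slack=4)
Line 3: ['support', 'letter'] (min_width=14, slack=1)
Line 4: ['picture', 'bread'] (min_width=13, slack=2)
Line 5: ['pencil', 'machine'] (min_width=14, slack=1)
Line 6: ['year', 'soft'] (min_width=9, slack=6)
Line 7: ['rainbow', 'brick'] (min_width=13, slack=2)
Line 8: ['old'] (min_width=3, slack=12)

Answer: |bee  six  plate|
|orange     warm|
|support  letter|
|picture   bread|
|pencil  machine|
|year       soft|
|rainbow   brick|
|old            |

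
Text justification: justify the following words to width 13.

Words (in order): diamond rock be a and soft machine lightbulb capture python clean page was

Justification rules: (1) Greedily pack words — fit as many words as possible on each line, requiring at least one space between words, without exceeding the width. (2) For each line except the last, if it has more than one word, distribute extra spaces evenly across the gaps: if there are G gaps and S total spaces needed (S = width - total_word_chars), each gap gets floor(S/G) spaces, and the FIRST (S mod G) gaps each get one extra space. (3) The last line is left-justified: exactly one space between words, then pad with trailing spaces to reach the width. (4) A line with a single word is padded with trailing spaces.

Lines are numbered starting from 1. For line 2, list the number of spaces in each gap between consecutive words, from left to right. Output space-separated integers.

Answer: 1 1 1

Derivation:
Line 1: ['diamond', 'rock'] (min_width=12, slack=1)
Line 2: ['be', 'a', 'and', 'soft'] (min_width=13, slack=0)
Line 3: ['machine'] (min_width=7, slack=6)
Line 4: ['lightbulb'] (min_width=9, slack=4)
Line 5: ['capture'] (min_width=7, slack=6)
Line 6: ['python', 'clean'] (min_width=12, slack=1)
Line 7: ['page', 'was'] (min_width=8, slack=5)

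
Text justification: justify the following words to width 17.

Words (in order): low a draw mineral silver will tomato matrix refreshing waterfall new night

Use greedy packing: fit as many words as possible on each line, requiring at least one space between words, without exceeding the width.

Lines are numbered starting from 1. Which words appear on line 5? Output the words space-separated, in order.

Answer: waterfall new

Derivation:
Line 1: ['low', 'a', 'draw'] (min_width=10, slack=7)
Line 2: ['mineral', 'silver'] (min_width=14, slack=3)
Line 3: ['will', 'tomato'] (min_width=11, slack=6)
Line 4: ['matrix', 'refreshing'] (min_width=17, slack=0)
Line 5: ['waterfall', 'new'] (min_width=13, slack=4)
Line 6: ['night'] (min_width=5, slack=12)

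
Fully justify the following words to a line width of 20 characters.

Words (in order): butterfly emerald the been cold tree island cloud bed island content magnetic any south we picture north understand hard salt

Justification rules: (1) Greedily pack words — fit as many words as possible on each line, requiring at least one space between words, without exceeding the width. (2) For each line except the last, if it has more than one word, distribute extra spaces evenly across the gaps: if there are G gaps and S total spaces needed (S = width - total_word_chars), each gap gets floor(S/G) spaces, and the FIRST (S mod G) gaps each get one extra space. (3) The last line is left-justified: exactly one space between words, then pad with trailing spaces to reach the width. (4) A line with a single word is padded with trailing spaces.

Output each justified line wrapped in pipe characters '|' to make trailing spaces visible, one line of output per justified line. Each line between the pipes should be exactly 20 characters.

Line 1: ['butterfly', 'emerald'] (min_width=17, slack=3)
Line 2: ['the', 'been', 'cold', 'tree'] (min_width=18, slack=2)
Line 3: ['island', 'cloud', 'bed'] (min_width=16, slack=4)
Line 4: ['island', 'content'] (min_width=14, slack=6)
Line 5: ['magnetic', 'any', 'south'] (min_width=18, slack=2)
Line 6: ['we', 'picture', 'north'] (min_width=16, slack=4)
Line 7: ['understand', 'hard', 'salt'] (min_width=20, slack=0)

Answer: |butterfly    emerald|
|the  been  cold tree|
|island   cloud   bed|
|island       content|
|magnetic  any  south|
|we   picture   north|
|understand hard salt|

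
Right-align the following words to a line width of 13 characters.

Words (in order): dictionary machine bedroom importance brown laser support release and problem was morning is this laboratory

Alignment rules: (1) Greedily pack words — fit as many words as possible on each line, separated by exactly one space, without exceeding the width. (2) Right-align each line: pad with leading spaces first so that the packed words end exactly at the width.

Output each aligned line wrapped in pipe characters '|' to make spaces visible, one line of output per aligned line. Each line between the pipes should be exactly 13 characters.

Answer: |   dictionary|
|      machine|
|      bedroom|
|   importance|
|  brown laser|
|      support|
|  release and|
|  problem was|
|   morning is|
|         this|
|   laboratory|

Derivation:
Line 1: ['dictionary'] (min_width=10, slack=3)
Line 2: ['machine'] (min_width=7, slack=6)
Line 3: ['bedroom'] (min_width=7, slack=6)
Line 4: ['importance'] (min_width=10, slack=3)
Line 5: ['brown', 'laser'] (min_width=11, slack=2)
Line 6: ['support'] (min_width=7, slack=6)
Line 7: ['release', 'and'] (min_width=11, slack=2)
Line 8: ['problem', 'was'] (min_width=11, slack=2)
Line 9: ['morning', 'is'] (min_width=10, slack=3)
Line 10: ['this'] (min_width=4, slack=9)
Line 11: ['laboratory'] (min_width=10, slack=3)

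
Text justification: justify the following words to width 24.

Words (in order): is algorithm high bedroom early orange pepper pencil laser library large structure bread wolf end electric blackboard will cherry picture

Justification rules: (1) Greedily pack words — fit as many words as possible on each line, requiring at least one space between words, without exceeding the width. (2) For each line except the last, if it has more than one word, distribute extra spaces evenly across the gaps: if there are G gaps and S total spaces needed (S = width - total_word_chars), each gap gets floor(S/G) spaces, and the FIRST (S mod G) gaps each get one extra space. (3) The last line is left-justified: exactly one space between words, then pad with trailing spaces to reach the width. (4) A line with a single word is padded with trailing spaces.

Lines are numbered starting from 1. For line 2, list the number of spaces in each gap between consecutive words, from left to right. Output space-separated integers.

Line 1: ['is', 'algorithm', 'high'] (min_width=17, slack=7)
Line 2: ['bedroom', 'early', 'orange'] (min_width=20, slack=4)
Line 3: ['pepper', 'pencil', 'laser'] (min_width=19, slack=5)
Line 4: ['library', 'large', 'structure'] (min_width=23, slack=1)
Line 5: ['bread', 'wolf', 'end', 'electric'] (min_width=23, slack=1)
Line 6: ['blackboard', 'will', 'cherry'] (min_width=22, slack=2)
Line 7: ['picture'] (min_width=7, slack=17)

Answer: 3 3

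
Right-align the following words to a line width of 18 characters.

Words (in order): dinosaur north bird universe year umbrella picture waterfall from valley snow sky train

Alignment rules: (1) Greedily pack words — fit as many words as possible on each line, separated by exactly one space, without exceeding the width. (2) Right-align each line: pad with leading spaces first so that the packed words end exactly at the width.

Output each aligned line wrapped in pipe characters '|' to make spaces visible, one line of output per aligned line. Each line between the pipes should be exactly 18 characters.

Answer: |    dinosaur north|
|bird universe year|
|  umbrella picture|
|    waterfall from|
|   valley snow sky|
|             train|

Derivation:
Line 1: ['dinosaur', 'north'] (min_width=14, slack=4)
Line 2: ['bird', 'universe', 'year'] (min_width=18, slack=0)
Line 3: ['umbrella', 'picture'] (min_width=16, slack=2)
Line 4: ['waterfall', 'from'] (min_width=14, slack=4)
Line 5: ['valley', 'snow', 'sky'] (min_width=15, slack=3)
Line 6: ['train'] (min_width=5, slack=13)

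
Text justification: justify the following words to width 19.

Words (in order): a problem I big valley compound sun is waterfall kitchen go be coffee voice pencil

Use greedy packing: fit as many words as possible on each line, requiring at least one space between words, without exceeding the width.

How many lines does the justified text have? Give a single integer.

Line 1: ['a', 'problem', 'I', 'big'] (min_width=15, slack=4)
Line 2: ['valley', 'compound', 'sun'] (min_width=19, slack=0)
Line 3: ['is', 'waterfall'] (min_width=12, slack=7)
Line 4: ['kitchen', 'go', 'be'] (min_width=13, slack=6)
Line 5: ['coffee', 'voice', 'pencil'] (min_width=19, slack=0)
Total lines: 5

Answer: 5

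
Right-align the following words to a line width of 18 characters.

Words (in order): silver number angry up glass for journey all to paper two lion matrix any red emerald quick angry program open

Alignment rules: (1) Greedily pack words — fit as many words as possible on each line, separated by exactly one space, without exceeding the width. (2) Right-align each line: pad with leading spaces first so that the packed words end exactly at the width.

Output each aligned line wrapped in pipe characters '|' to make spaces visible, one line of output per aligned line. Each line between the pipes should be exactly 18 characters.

Line 1: ['silver', 'number'] (min_width=13, slack=5)
Line 2: ['angry', 'up', 'glass', 'for'] (min_width=18, slack=0)
Line 3: ['journey', 'all', 'to'] (min_width=14, slack=4)
Line 4: ['paper', 'two', 'lion'] (min_width=14, slack=4)
Line 5: ['matrix', 'any', 'red'] (min_width=14, slack=4)
Line 6: ['emerald', 'quick'] (min_width=13, slack=5)
Line 7: ['angry', 'program', 'open'] (min_width=18, slack=0)

Answer: |     silver number|
|angry up glass for|
|    journey all to|
|    paper two lion|
|    matrix any red|
|     emerald quick|
|angry program open|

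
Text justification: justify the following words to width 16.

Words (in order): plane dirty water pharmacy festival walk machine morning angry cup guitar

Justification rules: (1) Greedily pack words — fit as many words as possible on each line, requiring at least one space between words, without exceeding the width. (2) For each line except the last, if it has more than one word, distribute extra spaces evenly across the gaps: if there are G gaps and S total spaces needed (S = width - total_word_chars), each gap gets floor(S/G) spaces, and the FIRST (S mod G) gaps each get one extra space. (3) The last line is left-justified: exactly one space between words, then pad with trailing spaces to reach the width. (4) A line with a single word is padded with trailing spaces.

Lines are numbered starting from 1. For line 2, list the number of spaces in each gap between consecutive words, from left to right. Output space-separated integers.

Answer: 3

Derivation:
Line 1: ['plane', 'dirty'] (min_width=11, slack=5)
Line 2: ['water', 'pharmacy'] (min_width=14, slack=2)
Line 3: ['festival', 'walk'] (min_width=13, slack=3)
Line 4: ['machine', 'morning'] (min_width=15, slack=1)
Line 5: ['angry', 'cup', 'guitar'] (min_width=16, slack=0)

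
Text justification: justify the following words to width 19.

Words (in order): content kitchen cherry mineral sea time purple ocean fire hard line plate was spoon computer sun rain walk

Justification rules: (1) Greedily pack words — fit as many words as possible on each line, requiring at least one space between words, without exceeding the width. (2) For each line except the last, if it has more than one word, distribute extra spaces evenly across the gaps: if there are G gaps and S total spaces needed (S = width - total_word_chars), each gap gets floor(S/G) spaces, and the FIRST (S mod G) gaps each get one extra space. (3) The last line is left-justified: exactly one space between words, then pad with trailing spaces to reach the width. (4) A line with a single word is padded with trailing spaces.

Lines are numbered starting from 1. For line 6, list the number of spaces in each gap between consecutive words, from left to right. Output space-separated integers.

Answer: 2 2

Derivation:
Line 1: ['content', 'kitchen'] (min_width=15, slack=4)
Line 2: ['cherry', 'mineral', 'sea'] (min_width=18, slack=1)
Line 3: ['time', 'purple', 'ocean'] (min_width=17, slack=2)
Line 4: ['fire', 'hard', 'line'] (min_width=14, slack=5)
Line 5: ['plate', 'was', 'spoon'] (min_width=15, slack=4)
Line 6: ['computer', 'sun', 'rain'] (min_width=17, slack=2)
Line 7: ['walk'] (min_width=4, slack=15)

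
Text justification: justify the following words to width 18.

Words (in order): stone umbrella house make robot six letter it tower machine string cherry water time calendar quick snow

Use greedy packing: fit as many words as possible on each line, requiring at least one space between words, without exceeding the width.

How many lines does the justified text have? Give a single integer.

Line 1: ['stone', 'umbrella'] (min_width=14, slack=4)
Line 2: ['house', 'make', 'robot'] (min_width=16, slack=2)
Line 3: ['six', 'letter', 'it'] (min_width=13, slack=5)
Line 4: ['tower', 'machine'] (min_width=13, slack=5)
Line 5: ['string', 'cherry'] (min_width=13, slack=5)
Line 6: ['water', 'time'] (min_width=10, slack=8)
Line 7: ['calendar', 'quick'] (min_width=14, slack=4)
Line 8: ['snow'] (min_width=4, slack=14)
Total lines: 8

Answer: 8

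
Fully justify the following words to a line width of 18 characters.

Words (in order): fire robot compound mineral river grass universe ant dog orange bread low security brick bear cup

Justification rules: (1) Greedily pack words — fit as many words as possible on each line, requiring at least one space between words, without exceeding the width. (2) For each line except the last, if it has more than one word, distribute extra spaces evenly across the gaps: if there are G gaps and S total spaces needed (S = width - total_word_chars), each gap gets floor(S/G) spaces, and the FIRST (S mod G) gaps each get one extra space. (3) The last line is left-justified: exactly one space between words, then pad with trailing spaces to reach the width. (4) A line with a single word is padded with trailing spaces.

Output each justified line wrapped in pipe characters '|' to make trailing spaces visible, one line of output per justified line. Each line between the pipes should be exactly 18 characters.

Answer: |fire         robot|
|compound   mineral|
|river        grass|
|universe  ant  dog|
|orange  bread  low|
|security     brick|
|bear cup          |

Derivation:
Line 1: ['fire', 'robot'] (min_width=10, slack=8)
Line 2: ['compound', 'mineral'] (min_width=16, slack=2)
Line 3: ['river', 'grass'] (min_width=11, slack=7)
Line 4: ['universe', 'ant', 'dog'] (min_width=16, slack=2)
Line 5: ['orange', 'bread', 'low'] (min_width=16, slack=2)
Line 6: ['security', 'brick'] (min_width=14, slack=4)
Line 7: ['bear', 'cup'] (min_width=8, slack=10)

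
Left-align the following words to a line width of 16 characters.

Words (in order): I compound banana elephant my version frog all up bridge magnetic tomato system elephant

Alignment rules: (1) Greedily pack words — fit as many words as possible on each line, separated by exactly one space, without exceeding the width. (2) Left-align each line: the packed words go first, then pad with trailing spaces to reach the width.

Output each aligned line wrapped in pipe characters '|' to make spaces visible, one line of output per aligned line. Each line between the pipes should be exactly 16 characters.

Answer: |I compound      |
|banana elephant |
|my version frog |
|all up bridge   |
|magnetic tomato |
|system elephant |

Derivation:
Line 1: ['I', 'compound'] (min_width=10, slack=6)
Line 2: ['banana', 'elephant'] (min_width=15, slack=1)
Line 3: ['my', 'version', 'frog'] (min_width=15, slack=1)
Line 4: ['all', 'up', 'bridge'] (min_width=13, slack=3)
Line 5: ['magnetic', 'tomato'] (min_width=15, slack=1)
Line 6: ['system', 'elephant'] (min_width=15, slack=1)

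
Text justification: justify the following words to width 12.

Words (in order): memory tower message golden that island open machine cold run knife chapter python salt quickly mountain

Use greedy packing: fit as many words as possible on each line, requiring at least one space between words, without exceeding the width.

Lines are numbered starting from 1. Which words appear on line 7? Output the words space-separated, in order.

Line 1: ['memory', 'tower'] (min_width=12, slack=0)
Line 2: ['message'] (min_width=7, slack=5)
Line 3: ['golden', 'that'] (min_width=11, slack=1)
Line 4: ['island', 'open'] (min_width=11, slack=1)
Line 5: ['machine', 'cold'] (min_width=12, slack=0)
Line 6: ['run', 'knife'] (min_width=9, slack=3)
Line 7: ['chapter'] (min_width=7, slack=5)
Line 8: ['python', 'salt'] (min_width=11, slack=1)
Line 9: ['quickly'] (min_width=7, slack=5)
Line 10: ['mountain'] (min_width=8, slack=4)

Answer: chapter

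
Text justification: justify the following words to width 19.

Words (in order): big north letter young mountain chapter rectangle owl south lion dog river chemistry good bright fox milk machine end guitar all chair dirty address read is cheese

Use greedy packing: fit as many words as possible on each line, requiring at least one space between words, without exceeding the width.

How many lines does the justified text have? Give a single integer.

Line 1: ['big', 'north', 'letter'] (min_width=16, slack=3)
Line 2: ['young', 'mountain'] (min_width=14, slack=5)
Line 3: ['chapter', 'rectangle'] (min_width=17, slack=2)
Line 4: ['owl', 'south', 'lion', 'dog'] (min_width=18, slack=1)
Line 5: ['river', 'chemistry'] (min_width=15, slack=4)
Line 6: ['good', 'bright', 'fox'] (min_width=15, slack=4)
Line 7: ['milk', 'machine', 'end'] (min_width=16, slack=3)
Line 8: ['guitar', 'all', 'chair'] (min_width=16, slack=3)
Line 9: ['dirty', 'address', 'read'] (min_width=18, slack=1)
Line 10: ['is', 'cheese'] (min_width=9, slack=10)
Total lines: 10

Answer: 10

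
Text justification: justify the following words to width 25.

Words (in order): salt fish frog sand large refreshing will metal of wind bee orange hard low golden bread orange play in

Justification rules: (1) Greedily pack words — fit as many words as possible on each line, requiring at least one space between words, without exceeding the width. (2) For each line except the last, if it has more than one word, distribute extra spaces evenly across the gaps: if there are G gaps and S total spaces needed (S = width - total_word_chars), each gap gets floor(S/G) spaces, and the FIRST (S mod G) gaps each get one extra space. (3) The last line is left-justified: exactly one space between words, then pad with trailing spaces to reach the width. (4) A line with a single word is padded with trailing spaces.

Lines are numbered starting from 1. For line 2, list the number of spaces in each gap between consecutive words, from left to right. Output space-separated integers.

Line 1: ['salt', 'fish', 'frog', 'sand', 'large'] (min_width=25, slack=0)
Line 2: ['refreshing', 'will', 'metal', 'of'] (min_width=24, slack=1)
Line 3: ['wind', 'bee', 'orange', 'hard', 'low'] (min_width=24, slack=1)
Line 4: ['golden', 'bread', 'orange', 'play'] (min_width=24, slack=1)
Line 5: ['in'] (min_width=2, slack=23)

Answer: 2 1 1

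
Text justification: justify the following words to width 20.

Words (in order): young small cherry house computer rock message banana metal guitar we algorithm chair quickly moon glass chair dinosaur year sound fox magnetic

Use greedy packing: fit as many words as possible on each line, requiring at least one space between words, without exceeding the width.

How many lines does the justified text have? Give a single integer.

Answer: 8

Derivation:
Line 1: ['young', 'small', 'cherry'] (min_width=18, slack=2)
Line 2: ['house', 'computer', 'rock'] (min_width=19, slack=1)
Line 3: ['message', 'banana', 'metal'] (min_width=20, slack=0)
Line 4: ['guitar', 'we', 'algorithm'] (min_width=19, slack=1)
Line 5: ['chair', 'quickly', 'moon'] (min_width=18, slack=2)
Line 6: ['glass', 'chair', 'dinosaur'] (min_width=20, slack=0)
Line 7: ['year', 'sound', 'fox'] (min_width=14, slack=6)
Line 8: ['magnetic'] (min_width=8, slack=12)
Total lines: 8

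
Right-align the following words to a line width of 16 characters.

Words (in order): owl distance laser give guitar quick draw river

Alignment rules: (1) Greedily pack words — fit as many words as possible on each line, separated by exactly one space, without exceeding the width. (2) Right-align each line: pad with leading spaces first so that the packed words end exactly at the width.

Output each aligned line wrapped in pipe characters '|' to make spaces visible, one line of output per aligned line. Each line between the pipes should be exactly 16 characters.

Answer: |    owl distance|
|      laser give|
|    guitar quick|
|      draw river|

Derivation:
Line 1: ['owl', 'distance'] (min_width=12, slack=4)
Line 2: ['laser', 'give'] (min_width=10, slack=6)
Line 3: ['guitar', 'quick'] (min_width=12, slack=4)
Line 4: ['draw', 'river'] (min_width=10, slack=6)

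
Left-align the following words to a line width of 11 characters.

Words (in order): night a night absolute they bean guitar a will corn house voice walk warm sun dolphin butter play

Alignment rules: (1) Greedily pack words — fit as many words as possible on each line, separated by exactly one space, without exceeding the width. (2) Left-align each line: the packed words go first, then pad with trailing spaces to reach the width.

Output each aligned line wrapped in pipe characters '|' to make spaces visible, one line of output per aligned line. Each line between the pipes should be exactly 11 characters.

Answer: |night a    |
|night      |
|absolute   |
|they bean  |
|guitar a   |
|will corn  |
|house voice|
|walk warm  |
|sun dolphin|
|butter play|

Derivation:
Line 1: ['night', 'a'] (min_width=7, slack=4)
Line 2: ['night'] (min_width=5, slack=6)
Line 3: ['absolute'] (min_width=8, slack=3)
Line 4: ['they', 'bean'] (min_width=9, slack=2)
Line 5: ['guitar', 'a'] (min_width=8, slack=3)
Line 6: ['will', 'corn'] (min_width=9, slack=2)
Line 7: ['house', 'voice'] (min_width=11, slack=0)
Line 8: ['walk', 'warm'] (min_width=9, slack=2)
Line 9: ['sun', 'dolphin'] (min_width=11, slack=0)
Line 10: ['butter', 'play'] (min_width=11, slack=0)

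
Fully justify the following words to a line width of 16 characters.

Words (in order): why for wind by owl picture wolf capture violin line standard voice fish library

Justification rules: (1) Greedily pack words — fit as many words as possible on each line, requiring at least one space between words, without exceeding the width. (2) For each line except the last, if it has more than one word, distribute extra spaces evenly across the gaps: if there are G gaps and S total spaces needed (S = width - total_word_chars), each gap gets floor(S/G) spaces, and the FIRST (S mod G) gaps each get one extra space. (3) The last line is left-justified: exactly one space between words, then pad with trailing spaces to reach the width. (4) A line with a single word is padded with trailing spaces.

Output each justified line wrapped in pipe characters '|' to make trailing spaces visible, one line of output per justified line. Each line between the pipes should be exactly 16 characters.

Line 1: ['why', 'for', 'wind', 'by'] (min_width=15, slack=1)
Line 2: ['owl', 'picture', 'wolf'] (min_width=16, slack=0)
Line 3: ['capture', 'violin'] (min_width=14, slack=2)
Line 4: ['line', 'standard'] (min_width=13, slack=3)
Line 5: ['voice', 'fish'] (min_width=10, slack=6)
Line 6: ['library'] (min_width=7, slack=9)

Answer: |why  for wind by|
|owl picture wolf|
|capture   violin|
|line    standard|
|voice       fish|
|library         |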